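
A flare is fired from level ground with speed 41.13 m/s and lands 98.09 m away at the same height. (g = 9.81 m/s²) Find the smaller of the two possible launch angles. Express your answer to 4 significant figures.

17.33°

Level-ground range: R = v₀² sin(2θ)/g ⇒ sin 2θ = R g / v₀² = 98.09×9.81/41.13² = 0.5688.
2θ = arcsin(0.5688) = 34.667° or 180° − 34.667° = 145.333°.
So θ = 17.33° or θ = 72.67°.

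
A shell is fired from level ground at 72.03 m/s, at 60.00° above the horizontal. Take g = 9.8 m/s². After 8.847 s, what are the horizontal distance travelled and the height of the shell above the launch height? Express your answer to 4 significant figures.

x = 318.6 m, y = 168.4 m

v_x = 72.03 cos 60.00° = 36.015 m/s; v_y0 = 72.03 sin 60.00° = 62.380 m/s.
x = v_x t = 36.015 × 8.847 = 318.6 m.
y = v_y0 t − ½ g t² = 62.380×8.847 − 4.900×8.847² = 168.4 m.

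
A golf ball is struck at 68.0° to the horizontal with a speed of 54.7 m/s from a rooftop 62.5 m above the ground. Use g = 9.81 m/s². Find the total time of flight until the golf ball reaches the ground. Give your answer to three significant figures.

11.5 s

Vertical component: v_y = 54.7 sin 68.0° = 50.72 m/s.
Taking up as positive with launch at y = 62.5 m, landing at y = 0: 0 = 62.5 + 50.72 t − ½(9.81) t².
Solving 4.905 t² − 50.72 t − 62.5 = 0 gives t = [50.72 + √(50.72² + 4·4.905·62.5)] / 9.810 = 11.5 s.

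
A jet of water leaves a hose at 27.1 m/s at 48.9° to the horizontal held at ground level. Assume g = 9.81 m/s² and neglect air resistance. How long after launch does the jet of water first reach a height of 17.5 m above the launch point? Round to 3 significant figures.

v_y0 = 27.1 sin 48.9° = 20.42 m/s.
Set y = v_y0 t − ½ g t² = 17.5: 4.905 t² − 20.42 t + 17.5 = 0.
t = [20.42 ± √(417.0 − 343.4)] / 9.81 = (20.42 ± 8.579) / 9.81, giving t = 1.21 s or t = 2.96 s.
The jet of water is on the way up at the first time, so t = 1.21 s.

1.21 s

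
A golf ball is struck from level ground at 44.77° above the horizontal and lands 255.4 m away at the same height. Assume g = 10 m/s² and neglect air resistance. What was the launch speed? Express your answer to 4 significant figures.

50.54 m/s

On level ground, R = v₀² sin(2θ) / g, so v₀ = √(R g / sin 2θ).
sin(2 × 44.77°) = 1.0000.
v₀ = √(255.4 × 10 / 1.0000) = √2554.0 = 50.54 m/s.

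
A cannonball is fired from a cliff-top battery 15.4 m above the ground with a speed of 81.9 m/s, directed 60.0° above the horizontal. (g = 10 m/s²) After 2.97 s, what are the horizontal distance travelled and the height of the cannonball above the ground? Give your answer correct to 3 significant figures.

v_x = 81.9 cos 60.0° = 40.95 m/s; v_y0 = 81.9 sin 60.0° = 70.93 m/s.
x = v_x t = 40.95 × 2.97 = 122 m.
y = 15.4 + v_y0 t − ½ g t² = 182 m.

x = 122 m, y = 182 m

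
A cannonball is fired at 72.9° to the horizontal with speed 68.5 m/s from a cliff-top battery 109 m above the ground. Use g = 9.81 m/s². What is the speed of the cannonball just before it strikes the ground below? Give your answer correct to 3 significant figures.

v_x = 68.5 cos 72.9° = 20.14 m/s is unchanged throughout.
For the vertical component, v_y² = v_y0² + 2 g h = (65.47)² + 2×9.81×109 = 6425, so |v_y| = 80.16 m/s.
Impact speed = √(v_x² + v_y²) = √(405.6 + 6425) = 82.6 m/s.

82.6 m/s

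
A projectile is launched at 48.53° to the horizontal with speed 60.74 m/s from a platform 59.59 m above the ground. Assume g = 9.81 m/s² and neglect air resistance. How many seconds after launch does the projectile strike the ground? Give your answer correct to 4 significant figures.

10.44 s

Vertical component: v_y = 60.74 sin 48.53° = 45.513 m/s.
Taking up as positive with launch at y = 59.59 m, landing at y = 0: 0 = 59.59 + 45.513 t − ½(9.81) t².
Solving 4.905 t² − 45.513 t − 59.59 = 0 gives t = [45.513 + √(45.513² + 4·4.905·59.59)] / 9.810 = 10.44 s.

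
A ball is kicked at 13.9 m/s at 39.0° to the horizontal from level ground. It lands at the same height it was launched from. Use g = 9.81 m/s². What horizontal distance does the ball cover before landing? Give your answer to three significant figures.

For level ground, R = v₀² sin(2θ) / g.
sin(2 × 39.0°) = sin 78.00° = 0.9781.
R = (13.9)² × 0.9781 / 9.81 = 19.3 m.

19.3 m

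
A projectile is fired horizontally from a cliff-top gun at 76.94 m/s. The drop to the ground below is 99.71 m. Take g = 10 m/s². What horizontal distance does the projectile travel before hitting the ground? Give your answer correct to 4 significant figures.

343.6 m

Initial vertical velocity is zero, so the fall time comes from h = ½ g t²: t = √(2 × 99.71 / 10) = 4.4656 s.
Horizontal motion is uniform at 76.94 m/s, so x = 76.94 × 4.4656 = 343.6 m.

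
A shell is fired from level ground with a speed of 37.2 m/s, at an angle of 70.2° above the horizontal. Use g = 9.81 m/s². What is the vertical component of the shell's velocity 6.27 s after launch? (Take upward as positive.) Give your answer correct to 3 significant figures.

-26.5 m/s

Initial vertical component: v_y0 = 37.2 sin 70.2° = 35.00 m/s.
v_y(t) = v_y0 − g t = 35.00 − 9.81 × 6.27 = -26.5 m/s.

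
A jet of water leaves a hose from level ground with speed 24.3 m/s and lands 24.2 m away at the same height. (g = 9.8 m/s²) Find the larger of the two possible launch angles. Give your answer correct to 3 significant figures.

Level-ground range: R = v₀² sin(2θ)/g ⇒ sin 2θ = R g / v₀² = 24.2×9.8/24.3² = 0.4016.
2θ = arcsin(0.4016) = 23.68° or 180° − 23.68° = 156.32°.
So θ = 11.8° or θ = 78.2°.

78.2°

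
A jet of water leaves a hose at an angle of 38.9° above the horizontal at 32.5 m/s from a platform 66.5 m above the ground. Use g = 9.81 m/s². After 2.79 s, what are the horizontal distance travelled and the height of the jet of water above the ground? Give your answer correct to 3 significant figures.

x = 70.6 m, y = 85.3 m

v_x = 32.5 cos 38.9° = 25.29 m/s; v_y0 = 32.5 sin 38.9° = 20.41 m/s.
x = v_x t = 25.29 × 2.79 = 70.6 m.
y = 66.5 + v_y0 t − ½ g t² = 85.3 m.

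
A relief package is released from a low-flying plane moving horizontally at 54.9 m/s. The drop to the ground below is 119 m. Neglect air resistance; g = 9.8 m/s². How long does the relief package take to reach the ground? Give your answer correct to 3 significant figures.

The horizontal speed doesn't affect the fall. With v_y0 = 0, h = ½ g t².
t = √(2 × 119 / 9.8) = √24.29 = 4.93 s.

4.93 s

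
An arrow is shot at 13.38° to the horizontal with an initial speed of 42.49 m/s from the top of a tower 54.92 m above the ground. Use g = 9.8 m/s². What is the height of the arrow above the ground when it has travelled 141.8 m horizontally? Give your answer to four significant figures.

30.99 m

v_x = 42.49 cos 13.38° = 41.337 m/s, v_y0 = 42.49 sin 13.38° = 9.8325 m/s.
Time to reach x = 141.8 m: t = x / v_x = 141.8 / 41.337 = 3.4303 s.
y = 54.92 + v_y0 t − ½ g t² = 54.92 + 9.8325×3.4303 − 4.900×3.4303² = 30.99 m.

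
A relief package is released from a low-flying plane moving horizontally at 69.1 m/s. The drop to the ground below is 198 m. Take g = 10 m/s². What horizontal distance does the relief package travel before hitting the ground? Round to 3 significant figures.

435 m

Initial vertical velocity is zero, so the fall time comes from h = ½ g t²: t = √(2 × 198 / 10) = 6.293 s.
Horizontal motion is uniform at 69.1 m/s, so x = 69.1 × 6.293 = 435 m.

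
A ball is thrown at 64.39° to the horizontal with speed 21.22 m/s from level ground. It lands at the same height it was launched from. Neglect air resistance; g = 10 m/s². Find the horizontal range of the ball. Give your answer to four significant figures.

35.10 m

For level ground, R = v₀² sin(2θ) / g.
sin(2 × 64.39°) = sin 128.78° = 0.7796.
R = (21.22)² × 0.7796 / 10 = 35.10 m.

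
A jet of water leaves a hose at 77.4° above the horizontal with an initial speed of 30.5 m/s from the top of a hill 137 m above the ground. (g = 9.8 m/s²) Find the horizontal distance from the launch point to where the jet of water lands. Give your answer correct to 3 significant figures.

60.8 m

Components: v_x = 30.5 cos 77.4° = 6.653 m/s, v_y = 30.5 sin 77.4° = 29.77 m/s.
Vertical: 0 = 137 + 29.77 t − ½(9.8) t² ⇒ 4.900 t² − 29.77 t − 137 = 0.
t = [29.77 + √(886.3 + 2685)] / 9.800 = 9.136 s.
Horizontal: R = v_x · t = 6.653 × 9.136 = 60.8 m.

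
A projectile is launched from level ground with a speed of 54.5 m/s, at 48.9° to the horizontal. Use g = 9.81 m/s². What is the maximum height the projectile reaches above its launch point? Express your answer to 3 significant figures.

Vertical component of launch velocity: v_y = 54.5 sin 48.9° = 41.07 m/s.
At the highest point the vertical velocity is zero, so v_y² = 2 g h_max.
h_max = (41.07)² / (2 × 9.81) = 1687 / 19.62 = 86.0 m.

86.0 m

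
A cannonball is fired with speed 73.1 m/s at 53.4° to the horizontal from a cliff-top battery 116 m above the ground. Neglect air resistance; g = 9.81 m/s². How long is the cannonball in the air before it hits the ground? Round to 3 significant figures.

13.7 s

Vertical component: v_y = 73.1 sin 53.4° = 58.69 m/s.
Taking up as positive with launch at y = 116 m, landing at y = 0: 0 = 116 + 58.69 t − ½(9.81) t².
Solving 4.905 t² − 58.69 t − 116 = 0 gives t = [58.69 + √(58.69² + 4·4.905·116)] / 9.810 = 13.7 s.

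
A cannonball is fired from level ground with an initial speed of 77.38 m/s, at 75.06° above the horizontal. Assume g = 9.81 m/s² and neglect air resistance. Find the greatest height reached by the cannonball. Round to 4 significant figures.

284.9 m

Vertical component of launch velocity: v_y = 77.38 sin 75.06° = 74.764 m/s.
At the highest point the vertical velocity is zero, so v_y² = 2 g h_max.
h_max = (74.764)² / (2 × 9.81) = 5589.7 / 19.62 = 284.9 m.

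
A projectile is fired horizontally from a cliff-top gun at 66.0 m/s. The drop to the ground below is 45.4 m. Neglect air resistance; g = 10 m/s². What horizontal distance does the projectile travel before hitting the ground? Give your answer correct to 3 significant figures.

199 m

Initial vertical velocity is zero, so the fall time comes from h = ½ g t²: t = √(2 × 45.4 / 10) = 3.013 s.
Horizontal motion is uniform at 66.0 m/s, so x = 66.0 × 3.013 = 199 m.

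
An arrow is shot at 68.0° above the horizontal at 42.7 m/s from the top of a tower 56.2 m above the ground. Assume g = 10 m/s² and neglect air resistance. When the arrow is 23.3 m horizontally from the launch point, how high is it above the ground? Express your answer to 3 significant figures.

103 m

v_x = 42.7 cos 68.0° = 16.00 m/s, v_y0 = 42.7 sin 68.0° = 39.59 m/s.
Time to reach x = 23.3 m: t = x / v_x = 23.3 / 16.00 = 1.456 s.
y = 56.2 + v_y0 t − ½ g t² = 56.2 + 39.59×1.456 − 5.000×1.456² = 103 m.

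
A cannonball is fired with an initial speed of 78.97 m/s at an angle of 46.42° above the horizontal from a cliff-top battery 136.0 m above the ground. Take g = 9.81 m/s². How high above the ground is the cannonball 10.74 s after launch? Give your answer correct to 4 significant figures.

184.6 m

v_y0 = 78.97 sin 46.42° = 57.207 m/s.
y(t) = 136.0 + v_y0 t − ½ g t² = 136.0 + 57.207×10.74 − ½×9.81×10.74² = 184.6 m.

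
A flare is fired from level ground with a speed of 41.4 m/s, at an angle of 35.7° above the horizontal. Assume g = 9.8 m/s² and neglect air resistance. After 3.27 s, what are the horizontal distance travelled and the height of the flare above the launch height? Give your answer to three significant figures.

v_x = 41.4 cos 35.7° = 33.62 m/s; v_y0 = 41.4 sin 35.7° = 24.16 m/s.
x = v_x t = 33.62 × 3.27 = 110 m.
y = v_y0 t − ½ g t² = 24.16×3.27 − 4.900×3.27² = 26.6 m.

x = 110 m, y = 26.6 m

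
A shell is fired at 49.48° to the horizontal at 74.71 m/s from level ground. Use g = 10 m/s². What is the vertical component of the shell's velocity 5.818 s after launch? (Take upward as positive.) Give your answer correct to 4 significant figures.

Initial vertical component: v_y0 = 74.71 sin 49.48° = 56.793 m/s.
v_y(t) = v_y0 − g t = 56.793 − 10 × 5.818 = -1.387 m/s.

-1.387 m/s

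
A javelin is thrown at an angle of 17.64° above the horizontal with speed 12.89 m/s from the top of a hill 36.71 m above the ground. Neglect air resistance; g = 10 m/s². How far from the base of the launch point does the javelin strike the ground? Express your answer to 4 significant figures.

38.43 m

Components: v_x = 12.89 cos 17.64° = 12.284 m/s, v_y = 12.89 sin 17.64° = 3.9061 m/s.
Vertical: 0 = 36.71 + 3.9061 t − ½(10) t² ⇒ 5.000 t² − 3.9061 t − 36.71 = 0.
t = [3.9061 + √(15.258 + 734.20)] / 10.00 = 3.1282 s.
Horizontal: R = v_x · t = 12.284 × 3.1282 = 38.43 m.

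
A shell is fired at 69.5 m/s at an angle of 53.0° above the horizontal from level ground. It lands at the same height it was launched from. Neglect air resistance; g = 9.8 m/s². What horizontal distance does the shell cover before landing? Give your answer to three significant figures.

474 m

For level ground, R = v₀² sin(2θ) / g.
sin(2 × 53.0°) = sin 106.0° = 0.9613.
R = (69.5)² × 0.9613 / 9.8 = 474 m.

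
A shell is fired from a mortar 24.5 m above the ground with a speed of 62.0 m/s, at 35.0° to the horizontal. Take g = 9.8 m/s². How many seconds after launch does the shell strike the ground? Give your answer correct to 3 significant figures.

Vertical component: v_y = 62.0 sin 35.0° = 35.56 m/s.
Taking up as positive with launch at y = 24.5 m, landing at y = 0: 0 = 24.5 + 35.56 t − ½(9.8) t².
Solving 4.900 t² − 35.56 t − 24.5 = 0 gives t = [35.56 + √(35.56² + 4·4.900·24.5)] / 9.800 = 7.89 s.

7.89 s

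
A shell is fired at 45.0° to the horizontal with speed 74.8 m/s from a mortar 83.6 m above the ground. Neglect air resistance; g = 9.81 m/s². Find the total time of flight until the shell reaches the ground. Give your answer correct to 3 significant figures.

12.2 s

Vertical component: v_y = 74.8 sin 45.0° = 52.89 m/s.
Taking up as positive with launch at y = 83.6 m, landing at y = 0: 0 = 83.6 + 52.89 t − ½(9.81) t².
Solving 4.905 t² − 52.89 t − 83.6 = 0 gives t = [52.89 + √(52.89² + 4·4.905·83.6)] / 9.810 = 12.2 s.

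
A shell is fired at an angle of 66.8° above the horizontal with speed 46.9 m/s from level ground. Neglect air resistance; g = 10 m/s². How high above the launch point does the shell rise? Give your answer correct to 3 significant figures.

Vertical component of launch velocity: v_y = 46.9 sin 66.8° = 43.11 m/s.
At the highest point the vertical velocity is zero, so v_y² = 2 g h_max.
h_max = (43.11)² / (2 × 10) = 1858 / 20.00 = 92.9 m.

92.9 m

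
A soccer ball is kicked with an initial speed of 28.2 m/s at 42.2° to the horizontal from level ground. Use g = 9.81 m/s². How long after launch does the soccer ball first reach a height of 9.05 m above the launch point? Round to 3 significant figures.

0.559 s

v_y0 = 28.2 sin 42.2° = 18.94 m/s.
Set y = v_y0 t − ½ g t² = 9.05: 4.905 t² − 18.94 t + 9.05 = 0.
t = [18.94 ± √(358.7 − 177.6)] / 9.81 = (18.94 ± 13.46) / 9.81, giving t = 0.559 s or t = 3.30 s.
The soccer ball is on the way up at the first time, so t = 0.559 s.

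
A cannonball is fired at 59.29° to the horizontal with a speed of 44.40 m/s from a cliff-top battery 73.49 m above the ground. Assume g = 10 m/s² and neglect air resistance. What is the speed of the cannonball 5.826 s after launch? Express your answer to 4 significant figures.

30.29 m/s

v_x = 44.40 cos 59.29° = 22.675 m/s (constant).
v_y(t) = 44.40 sin 59.29° − g t = 38.173 − 10 × 5.826 = -20.087 m/s.
Speed = √(v_x² + v_y²) = √(514.16 + 403.49) = 30.29 m/s.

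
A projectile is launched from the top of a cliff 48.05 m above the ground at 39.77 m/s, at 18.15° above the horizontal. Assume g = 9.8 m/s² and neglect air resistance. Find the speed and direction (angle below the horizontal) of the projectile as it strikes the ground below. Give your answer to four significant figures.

v_x = 39.77 cos 18.15° = 37.791 m/s (constant).
|v_y| at impact = √((12.389)² + 2×9.8×48.05) = 33.095 m/s.
Speed = √(37.791² + 33.095²) = 50.23 m/s; angle = arctan(33.095/37.791) = 41.21° below horizontal.

50.23 m/s at 41.21° below the horizontal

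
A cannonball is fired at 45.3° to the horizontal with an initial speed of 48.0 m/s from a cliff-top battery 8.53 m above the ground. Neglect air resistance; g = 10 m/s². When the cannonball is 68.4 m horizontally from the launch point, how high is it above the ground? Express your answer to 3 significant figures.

57.1 m

v_x = 48.0 cos 45.3° = 33.76 m/s, v_y0 = 48.0 sin 45.3° = 34.12 m/s.
Time to reach x = 68.4 m: t = x / v_x = 68.4 / 33.76 = 2.026 s.
y = 8.53 + v_y0 t − ½ g t² = 8.53 + 34.12×2.026 − 5.000×2.026² = 57.1 m.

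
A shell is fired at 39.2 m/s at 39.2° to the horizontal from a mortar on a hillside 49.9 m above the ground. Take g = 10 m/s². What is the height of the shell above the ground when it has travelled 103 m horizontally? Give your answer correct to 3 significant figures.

76.4 m

v_x = 39.2 cos 39.2° = 30.38 m/s, v_y0 = 39.2 sin 39.2° = 24.78 m/s.
Time to reach x = 103 m: t = x / v_x = 103 / 30.38 = 3.390 s.
y = 49.9 + v_y0 t − ½ g t² = 49.9 + 24.78×3.390 − 5.000×3.390² = 76.4 m.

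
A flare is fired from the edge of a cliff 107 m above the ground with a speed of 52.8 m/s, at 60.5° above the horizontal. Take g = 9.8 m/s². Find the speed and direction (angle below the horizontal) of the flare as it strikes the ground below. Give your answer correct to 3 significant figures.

69.9 m/s at 68.2° below the horizontal

v_x = 52.8 cos 60.5° = 26.00 m/s (constant).
|v_y| at impact = √((45.95)² + 2×9.8×107) = 64.87 m/s.
Speed = √(26.00² + 64.87²) = 69.9 m/s; angle = arctan(64.87/26.00) = 68.2° below horizontal.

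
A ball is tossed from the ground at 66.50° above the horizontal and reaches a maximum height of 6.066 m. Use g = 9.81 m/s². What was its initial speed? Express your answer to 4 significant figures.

11.90 m/s

At maximum height v_y = 0, so (v₀ sin θ)² = 2 g H.
v₀ sin 66.50° = √(2 × 9.81 × 6.066) = 10.909 m/s.
v₀ = 10.909 / sin 66.50° = 10.909 / 0.9171 = 11.90 m/s.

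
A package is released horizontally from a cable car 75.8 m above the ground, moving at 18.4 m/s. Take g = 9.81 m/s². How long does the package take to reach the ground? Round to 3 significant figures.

The horizontal speed doesn't affect the fall. With v_y0 = 0, h = ½ g t².
t = √(2 × 75.8 / 9.81) = √15.45 = 3.93 s.

3.93 s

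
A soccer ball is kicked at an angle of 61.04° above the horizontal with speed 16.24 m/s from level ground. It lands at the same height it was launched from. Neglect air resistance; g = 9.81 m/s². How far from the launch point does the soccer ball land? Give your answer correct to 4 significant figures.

For level ground, R = v₀² sin(2θ) / g.
sin(2 × 61.04°) = sin 122.08° = 0.8473.
R = (16.24)² × 0.8473 / 9.81 = 22.78 m.

22.78 m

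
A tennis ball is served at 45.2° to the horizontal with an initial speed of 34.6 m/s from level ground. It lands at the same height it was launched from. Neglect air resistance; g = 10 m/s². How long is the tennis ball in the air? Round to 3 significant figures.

4.91 s

Vertical component: v_y = 34.6 sin 45.2° = 24.55 m/s.
For a projectile landing at launch height, time of flight is t = 2 v_y / g = 2 × 24.55 / 10 = 4.91 s.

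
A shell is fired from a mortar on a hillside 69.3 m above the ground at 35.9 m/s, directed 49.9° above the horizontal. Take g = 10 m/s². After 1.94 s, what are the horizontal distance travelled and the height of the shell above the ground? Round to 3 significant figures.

x = 44.9 m, y = 104 m

v_x = 35.9 cos 49.9° = 23.12 m/s; v_y0 = 35.9 sin 49.9° = 27.46 m/s.
x = v_x t = 23.12 × 1.94 = 44.9 m.
y = 69.3 + v_y0 t − ½ g t² = 104 m.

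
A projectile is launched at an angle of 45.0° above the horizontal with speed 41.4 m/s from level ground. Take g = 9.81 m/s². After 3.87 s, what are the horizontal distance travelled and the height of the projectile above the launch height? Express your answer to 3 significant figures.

x = 113 m, y = 39.8 m

v_x = 41.4 cos 45.0° = 29.27 m/s; v_y0 = 41.4 sin 45.0° = 29.27 m/s.
x = v_x t = 29.27 × 3.87 = 113 m.
y = v_y0 t − ½ g t² = 29.27×3.87 − 4.905×3.87² = 39.8 m.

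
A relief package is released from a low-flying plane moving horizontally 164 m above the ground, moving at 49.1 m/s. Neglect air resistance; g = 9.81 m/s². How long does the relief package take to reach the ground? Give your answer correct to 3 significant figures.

The horizontal speed doesn't affect the fall. With v_y0 = 0, h = ½ g t².
t = √(2 × 164 / 9.81) = √33.44 = 5.78 s.

5.78 s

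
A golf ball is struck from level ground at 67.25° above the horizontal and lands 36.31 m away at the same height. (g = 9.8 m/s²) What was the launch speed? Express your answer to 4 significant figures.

On level ground, R = v₀² sin(2θ) / g, so v₀ = √(R g / sin 2θ).
sin(2 × 67.25°) = 0.7133.
v₀ = √(36.31 × 9.8 / 0.7133) = √498.86 = 22.34 m/s.

22.34 m/s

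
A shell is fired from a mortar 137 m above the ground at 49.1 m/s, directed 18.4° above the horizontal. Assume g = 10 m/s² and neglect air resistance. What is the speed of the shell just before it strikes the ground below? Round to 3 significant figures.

v_x = 49.1 cos 18.4° = 46.59 m/s is unchanged throughout.
For the vertical component, v_y² = v_y0² + 2 g h = (15.50)² + 2×10×137 = 2980, so |v_y| = 54.59 m/s.
Impact speed = √(v_x² + v_y²) = √(2171 + 2980) = 71.8 m/s.

71.8 m/s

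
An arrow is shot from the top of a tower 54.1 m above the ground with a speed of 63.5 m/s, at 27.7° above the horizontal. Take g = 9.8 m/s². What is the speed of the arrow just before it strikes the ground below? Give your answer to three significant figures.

71.4 m/s

v_x = 63.5 cos 27.7° = 56.22 m/s is unchanged throughout.
For the vertical component, v_y² = v_y0² + 2 g h = (29.52)² + 2×9.8×54.1 = 1932, so |v_y| = 43.95 m/s.
Impact speed = √(v_x² + v_y²) = √(3161 + 1932) = 71.4 m/s.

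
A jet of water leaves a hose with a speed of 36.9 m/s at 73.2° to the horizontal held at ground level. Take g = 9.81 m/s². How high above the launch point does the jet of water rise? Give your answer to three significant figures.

63.6 m

Vertical component of launch velocity: v_y = 36.9 sin 73.2° = 35.33 m/s.
At the highest point the vertical velocity is zero, so v_y² = 2 g h_max.
h_max = (35.33)² / (2 × 9.81) = 1248 / 19.62 = 63.6 m.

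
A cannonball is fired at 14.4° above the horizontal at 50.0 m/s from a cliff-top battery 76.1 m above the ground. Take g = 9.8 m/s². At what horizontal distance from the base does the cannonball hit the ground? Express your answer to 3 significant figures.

Components: v_x = 50.0 cos 14.4° = 48.43 m/s, v_y = 50.0 sin 14.4° = 12.43 m/s.
Vertical: 0 = 76.1 + 12.43 t − ½(9.8) t² ⇒ 4.900 t² − 12.43 t − 76.1 = 0.
t = [12.43 + √(154.5 + 1492)] / 9.800 = 5.409 s.
Horizontal: R = v_x · t = 48.43 × 5.409 = 262 m.

262 m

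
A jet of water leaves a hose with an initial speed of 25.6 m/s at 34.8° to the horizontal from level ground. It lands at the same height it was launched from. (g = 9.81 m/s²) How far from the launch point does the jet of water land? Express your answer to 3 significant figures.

62.6 m

For level ground, R = v₀² sin(2θ) / g.
sin(2 × 34.8°) = sin 69.60° = 0.9373.
R = (25.6)² × 0.9373 / 9.81 = 62.6 m.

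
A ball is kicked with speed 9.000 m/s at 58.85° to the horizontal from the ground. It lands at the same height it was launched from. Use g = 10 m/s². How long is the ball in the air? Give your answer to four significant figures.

Vertical component: v_y = 9.000 sin 58.85° = 7.7023 m/s.
For a projectile landing at launch height, time of flight is t = 2 v_y / g = 2 × 7.7023 / 10 = 1.540 s.

1.540 s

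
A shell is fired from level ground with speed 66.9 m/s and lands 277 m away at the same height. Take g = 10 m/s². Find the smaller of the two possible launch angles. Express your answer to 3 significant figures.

19.1°

Level-ground range: R = v₀² sin(2θ)/g ⇒ sin 2θ = R g / v₀² = 277×10/66.9² = 0.6189.
2θ = arcsin(0.6189) = 38.24° or 180° − 38.24° = 141.76°.
So θ = 19.1° or θ = 70.9°.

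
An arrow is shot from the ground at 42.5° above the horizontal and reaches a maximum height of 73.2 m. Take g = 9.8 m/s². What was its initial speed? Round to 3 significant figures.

56.1 m/s

At maximum height v_y = 0, so (v₀ sin θ)² = 2 g H.
v₀ sin 42.5° = √(2 × 9.8 × 73.2) = 37.88 m/s.
v₀ = 37.88 / sin 42.5° = 37.88 / 0.6756 = 56.1 m/s.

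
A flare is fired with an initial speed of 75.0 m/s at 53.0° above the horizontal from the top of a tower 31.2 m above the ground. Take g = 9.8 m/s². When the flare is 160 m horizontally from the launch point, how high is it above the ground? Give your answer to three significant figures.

182 m

v_x = 75.0 cos 53.0° = 45.14 m/s, v_y0 = 75.0 sin 53.0° = 59.90 m/s.
Time to reach x = 160 m: t = x / v_x = 160 / 45.14 = 3.545 s.
y = 31.2 + v_y0 t − ½ g t² = 31.2 + 59.90×3.545 − 4.900×3.545² = 182 m.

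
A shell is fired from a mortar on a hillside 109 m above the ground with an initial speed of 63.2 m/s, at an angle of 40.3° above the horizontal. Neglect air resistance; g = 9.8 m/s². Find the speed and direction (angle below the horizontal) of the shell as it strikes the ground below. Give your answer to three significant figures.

78.3 m/s at 52.0° below the horizontal

v_x = 63.2 cos 40.3° = 48.20 m/s (constant).
|v_y| at impact = √((40.88)² + 2×9.8×109) = 61.71 m/s.
Speed = √(48.20² + 61.71²) = 78.3 m/s; angle = arctan(61.71/48.20) = 52.0° below horizontal.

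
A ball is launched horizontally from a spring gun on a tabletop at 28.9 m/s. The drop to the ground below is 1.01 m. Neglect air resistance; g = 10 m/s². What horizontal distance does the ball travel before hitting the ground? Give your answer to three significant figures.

13.0 m

Initial vertical velocity is zero, so the fall time comes from h = ½ g t²: t = √(2 × 1.01 / 10) = 0.4494 s.
Horizontal motion is uniform at 28.9 m/s, so x = 28.9 × 0.4494 = 13.0 m.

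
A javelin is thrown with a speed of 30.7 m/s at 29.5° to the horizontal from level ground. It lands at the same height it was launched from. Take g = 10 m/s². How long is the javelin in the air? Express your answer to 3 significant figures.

3.02 s

Vertical component: v_y = 30.7 sin 29.5° = 15.12 m/s.
For a projectile landing at launch height, time of flight is t = 2 v_y / g = 2 × 15.12 / 10 = 3.02 s.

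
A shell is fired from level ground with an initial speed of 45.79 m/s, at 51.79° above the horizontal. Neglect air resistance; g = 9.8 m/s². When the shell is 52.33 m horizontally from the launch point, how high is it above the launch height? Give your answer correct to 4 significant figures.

v_x = 45.79 cos 51.79° = 28.323 m/s, v_y0 = 45.79 sin 51.79° = 35.979 m/s.
Time to reach x = 52.33 m: t = x / v_x = 52.33 / 28.323 = 1.8476 s.
y = v_y0 t − ½ g t² = 35.979×1.8476 − 4.900×1.8476² = 49.75 m.

49.75 m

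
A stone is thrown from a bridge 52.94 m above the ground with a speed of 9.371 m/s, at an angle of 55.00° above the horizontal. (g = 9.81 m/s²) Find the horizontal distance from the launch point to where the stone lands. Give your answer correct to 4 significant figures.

22.36 m

Components: v_x = 9.371 cos 55.00° = 5.3750 m/s, v_y = 9.371 sin 55.00° = 7.6763 m/s.
Vertical: 0 = 52.94 + 7.6763 t − ½(9.81) t² ⇒ 4.905 t² − 7.6763 t − 52.94 = 0.
t = [7.6763 + √(58.926 + 1038.7)] / 9.810 = 4.1597 s.
Horizontal: R = v_x · t = 5.3750 × 4.1597 = 22.36 m.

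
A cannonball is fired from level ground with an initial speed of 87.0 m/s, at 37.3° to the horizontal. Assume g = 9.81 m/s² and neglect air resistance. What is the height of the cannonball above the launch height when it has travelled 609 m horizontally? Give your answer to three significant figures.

84.1 m

v_x = 87.0 cos 37.3° = 69.21 m/s, v_y0 = 87.0 sin 37.3° = 52.72 m/s.
Time to reach x = 609 m: t = x / v_x = 609 / 69.21 = 8.799 s.
y = v_y0 t − ½ g t² = 52.72×8.799 − 4.905×8.799² = 84.1 m.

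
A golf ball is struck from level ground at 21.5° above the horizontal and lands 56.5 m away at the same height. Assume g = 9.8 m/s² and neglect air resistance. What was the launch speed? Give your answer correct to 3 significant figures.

28.5 m/s

On level ground, R = v₀² sin(2θ) / g, so v₀ = √(R g / sin 2θ).
sin(2 × 21.5°) = 0.6820.
v₀ = √(56.5 × 9.8 / 0.6820) = √811.9 = 28.5 m/s.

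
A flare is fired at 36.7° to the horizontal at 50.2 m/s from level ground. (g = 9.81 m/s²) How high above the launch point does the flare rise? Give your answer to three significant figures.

Vertical component of launch velocity: v_y = 50.2 sin 36.7° = 30.00 m/s.
At the highest point the vertical velocity is zero, so v_y² = 2 g h_max.
h_max = (30.00)² / (2 × 9.81) = 900.0 / 19.62 = 45.9 m.

45.9 m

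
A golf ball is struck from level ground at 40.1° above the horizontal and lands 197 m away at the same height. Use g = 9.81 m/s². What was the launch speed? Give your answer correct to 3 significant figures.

On level ground, R = v₀² sin(2θ) / g, so v₀ = √(R g / sin 2θ).
sin(2 × 40.1°) = 0.9854.
v₀ = √(197 × 9.81 / 0.9854) = √1961 = 44.3 m/s.

44.3 m/s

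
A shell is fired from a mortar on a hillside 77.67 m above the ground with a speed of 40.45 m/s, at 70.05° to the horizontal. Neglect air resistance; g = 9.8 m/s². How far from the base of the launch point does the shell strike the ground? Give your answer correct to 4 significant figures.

130.3 m

Components: v_x = 40.45 cos 70.05° = 13.802 m/s, v_y = 40.45 sin 70.05° = 38.023 m/s.
Vertical: 0 = 77.67 + 38.023 t − ½(9.8) t² ⇒ 4.900 t² − 38.023 t − 77.67 = 0.
t = [38.023 + √(1445.7 + 1522.3)] / 9.800 = 9.4390 s.
Horizontal: R = v_x · t = 13.802 × 9.4390 = 130.3 m.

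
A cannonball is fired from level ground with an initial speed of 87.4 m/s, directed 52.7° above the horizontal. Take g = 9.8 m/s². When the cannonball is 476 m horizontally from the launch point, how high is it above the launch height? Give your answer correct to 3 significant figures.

229 m

v_x = 87.4 cos 52.7° = 52.96 m/s, v_y0 = 87.4 sin 52.7° = 69.52 m/s.
Time to reach x = 476 m: t = x / v_x = 476 / 52.96 = 8.988 s.
y = v_y0 t − ½ g t² = 69.52×8.988 − 4.900×8.988² = 229 m.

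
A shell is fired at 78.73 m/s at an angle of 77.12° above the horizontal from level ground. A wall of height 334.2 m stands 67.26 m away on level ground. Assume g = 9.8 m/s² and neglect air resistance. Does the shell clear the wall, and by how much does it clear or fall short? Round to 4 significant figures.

No — it falls 112.0 m short of clearing the wall.

v_x = 78.73 cos 77.12° = 17.550 m/s; v_y0 = 78.73 sin 77.12° = 76.749 m/s.
Time to reach the wall: t = 67.26 / 17.550 = 3.8325 s.
Height at that point: y = 76.749×3.8325 − 4.900×3.8325² = 222.17 m.
That is 334.2 − 222.17 = 112.0 m below the top of the wall, so the shell does not clear it.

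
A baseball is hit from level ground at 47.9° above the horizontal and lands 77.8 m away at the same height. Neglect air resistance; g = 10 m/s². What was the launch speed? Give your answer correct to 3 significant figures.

On level ground, R = v₀² sin(2θ) / g, so v₀ = √(R g / sin 2θ).
sin(2 × 47.9°) = 0.9949.
v₀ = √(77.8 × 10 / 0.9949) = √782.0 = 28.0 m/s.

28.0 m/s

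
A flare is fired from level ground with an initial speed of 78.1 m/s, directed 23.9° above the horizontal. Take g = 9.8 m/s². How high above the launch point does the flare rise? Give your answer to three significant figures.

Vertical component of launch velocity: v_y = 78.1 sin 23.9° = 31.64 m/s.
At the highest point the vertical velocity is zero, so v_y² = 2 g h_max.
h_max = (31.64)² / (2 × 9.8) = 1001 / 19.60 = 51.1 m.

51.1 m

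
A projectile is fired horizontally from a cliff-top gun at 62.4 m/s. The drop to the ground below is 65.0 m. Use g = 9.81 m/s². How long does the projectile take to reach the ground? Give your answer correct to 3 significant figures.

The horizontal speed doesn't affect the fall. With v_y0 = 0, h = ½ g t².
t = √(2 × 65.0 / 9.81) = √13.25 = 3.64 s.

3.64 s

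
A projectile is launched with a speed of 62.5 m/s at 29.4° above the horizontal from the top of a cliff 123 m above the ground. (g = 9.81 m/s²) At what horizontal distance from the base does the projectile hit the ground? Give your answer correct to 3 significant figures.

492 m

Components: v_x = 62.5 cos 29.4° = 54.45 m/s, v_y = 62.5 sin 29.4° = 30.68 m/s.
Vertical: 0 = 123 + 30.68 t − ½(9.81) t² ⇒ 4.905 t² − 30.68 t − 123 = 0.
t = [30.68 + √(941.3 + 2413)] / 9.810 = 9.031 s.
Horizontal: R = v_x · t = 54.45 × 9.031 = 492 m.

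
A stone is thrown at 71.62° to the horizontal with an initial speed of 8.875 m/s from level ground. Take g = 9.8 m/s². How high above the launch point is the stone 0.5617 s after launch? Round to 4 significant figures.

3.185 m

v_y0 = 8.875 sin 71.62° = 8.4223 m/s.
y(t) = v_y0 t − ½ g t² = 8.4223×0.5617 − 4.900×0.5617² = 3.185 m.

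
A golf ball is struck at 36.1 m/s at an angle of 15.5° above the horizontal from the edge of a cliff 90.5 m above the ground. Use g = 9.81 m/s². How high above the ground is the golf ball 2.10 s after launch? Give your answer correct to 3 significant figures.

89.1 m

v_y0 = 36.1 sin 15.5° = 9.647 m/s.
y(t) = 90.5 + v_y0 t − ½ g t² = 90.5 + 9.647×2.10 − ½×9.81×2.10² = 89.1 m.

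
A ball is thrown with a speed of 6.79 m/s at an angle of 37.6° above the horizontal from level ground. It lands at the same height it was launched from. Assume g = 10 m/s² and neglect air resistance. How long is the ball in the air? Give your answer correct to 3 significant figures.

0.829 s

Vertical component: v_y = 6.79 sin 37.6° = 4.143 m/s.
For a projectile landing at launch height, time of flight is t = 2 v_y / g = 2 × 4.143 / 10 = 0.829 s.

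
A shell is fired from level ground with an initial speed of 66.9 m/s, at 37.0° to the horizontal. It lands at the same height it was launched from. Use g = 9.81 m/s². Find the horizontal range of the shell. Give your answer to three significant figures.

Components: v_x = 66.9 cos 37.0° = 53.43 m/s, v_y = 66.9 sin 37.0° = 40.26 m/s.
Time of flight (same landing height): t = 2 v_y / g = 2 × 40.26 / 9.81 = 8.208 s.
Range: R = v_x · t = 53.43 × 8.208 = 439 m.

439 m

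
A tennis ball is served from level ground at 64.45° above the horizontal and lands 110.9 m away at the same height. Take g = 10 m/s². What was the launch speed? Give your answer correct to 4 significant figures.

37.75 m/s

On level ground, R = v₀² sin(2θ) / g, so v₀ = √(R g / sin 2θ).
sin(2 × 64.45°) = 0.7782.
v₀ = √(110.9 × 10 / 0.7782) = √1425.1 = 37.75 m/s.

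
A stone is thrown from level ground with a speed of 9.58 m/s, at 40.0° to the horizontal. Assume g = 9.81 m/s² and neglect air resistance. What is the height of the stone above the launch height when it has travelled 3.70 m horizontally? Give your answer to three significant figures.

1.86 m

v_x = 9.58 cos 40.0° = 7.339 m/s, v_y0 = 9.58 sin 40.0° = 6.158 m/s.
Time to reach x = 3.70 m: t = x / v_x = 3.70 / 7.339 = 0.5042 s.
y = v_y0 t − ½ g t² = 6.158×0.5042 − 4.905×0.5042² = 1.86 m.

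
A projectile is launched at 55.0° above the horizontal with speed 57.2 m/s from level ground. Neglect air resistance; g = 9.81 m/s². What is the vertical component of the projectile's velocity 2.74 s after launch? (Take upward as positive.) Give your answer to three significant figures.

Initial vertical component: v_y0 = 57.2 sin 55.0° = 46.86 m/s.
v_y(t) = v_y0 − g t = 46.86 − 9.81 × 2.74 = 20.0 m/s.

20.0 m/s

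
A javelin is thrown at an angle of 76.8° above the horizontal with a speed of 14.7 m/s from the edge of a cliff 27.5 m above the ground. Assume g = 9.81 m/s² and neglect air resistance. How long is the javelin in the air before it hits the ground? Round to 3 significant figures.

4.24 s

Vertical component: v_y = 14.7 sin 76.8° = 14.31 m/s.
Taking up as positive with launch at y = 27.5 m, landing at y = 0: 0 = 27.5 + 14.31 t − ½(9.81) t².
Solving 4.905 t² − 14.31 t − 27.5 = 0 gives t = [14.31 + √(14.31² + 4·4.905·27.5)] / 9.810 = 4.24 s.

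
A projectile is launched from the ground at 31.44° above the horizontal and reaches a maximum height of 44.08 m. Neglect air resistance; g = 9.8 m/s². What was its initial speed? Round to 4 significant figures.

56.35 m/s

At maximum height v_y = 0, so (v₀ sin θ)² = 2 g H.
v₀ sin 31.44° = √(2 × 9.8 × 44.08) = 29.393 m/s.
v₀ = 29.393 / sin 31.44° = 29.393 / 0.5216 = 56.35 m/s.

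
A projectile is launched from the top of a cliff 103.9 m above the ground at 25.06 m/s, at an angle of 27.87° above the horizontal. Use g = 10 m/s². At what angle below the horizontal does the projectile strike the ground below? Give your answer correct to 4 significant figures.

v_x = 25.06 cos 27.87° = 22.153 m/s.
At impact |v_y| = √(v_y0² + 2 g h) = √(11.715² + 2×10×103.9) = 47.066 m/s.
Angle below horizontal = arctan(|v_y| / v_x) = arctan(47.066 / 22.153) = 64.79°.

64.79°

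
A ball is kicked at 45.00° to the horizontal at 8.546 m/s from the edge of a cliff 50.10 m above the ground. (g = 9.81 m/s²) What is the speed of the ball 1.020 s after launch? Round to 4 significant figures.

7.227 m/s

v_x = 8.546 cos 45.00° = 6.0429 m/s (constant).
v_y(t) = 8.546 sin 45.00° − g t = 6.0429 − 9.81 × 1.020 = -3.9633 m/s.
Speed = √(v_x² + v_y²) = √(36.517 + 15.708) = 7.227 m/s.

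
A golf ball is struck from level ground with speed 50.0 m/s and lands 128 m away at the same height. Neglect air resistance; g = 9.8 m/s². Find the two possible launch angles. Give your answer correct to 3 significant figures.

15.1° and 74.9°

Level-ground range: R = v₀² sin(2θ)/g ⇒ sin 2θ = R g / v₀² = 128×9.8/50.0² = 0.5018.
2θ = arcsin(0.5018) = 30.12° or 180° − 30.12° = 149.88°.
So θ = 15.1° or θ = 74.9°.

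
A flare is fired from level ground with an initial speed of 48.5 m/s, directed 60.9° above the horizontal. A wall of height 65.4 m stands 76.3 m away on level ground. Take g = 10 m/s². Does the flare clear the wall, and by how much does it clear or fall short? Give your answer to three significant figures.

Yes — it clears the wall by 19.4 m.

v_x = 48.5 cos 60.9° = 23.59 m/s; v_y0 = 48.5 sin 60.9° = 42.38 m/s.
Time to reach the wall: t = 76.3 / 23.59 = 3.234 s.
Height at that point: y = 42.38×3.234 − 5.000×3.234² = 84.76 m.
That is 84.76 − 65.4 = 19.4 m above the top of the wall, so the flare clears it.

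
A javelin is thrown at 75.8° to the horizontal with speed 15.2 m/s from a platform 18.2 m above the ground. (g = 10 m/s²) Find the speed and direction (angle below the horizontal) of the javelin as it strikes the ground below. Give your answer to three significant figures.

24.4 m/s at 81.2° below the horizontal

v_x = 15.2 cos 75.8° = 3.729 m/s (constant).
|v_y| at impact = √((14.74)² + 2×10×18.2) = 24.11 m/s.
Speed = √(3.729² + 24.11²) = 24.4 m/s; angle = arctan(24.11/3.729) = 81.2° below horizontal.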